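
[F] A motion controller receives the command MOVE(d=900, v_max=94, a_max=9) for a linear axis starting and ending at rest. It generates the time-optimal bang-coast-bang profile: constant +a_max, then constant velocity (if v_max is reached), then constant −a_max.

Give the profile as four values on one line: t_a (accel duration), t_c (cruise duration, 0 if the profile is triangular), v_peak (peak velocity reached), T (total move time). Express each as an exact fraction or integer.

vₘ²/aₘ = 94²/9 = 8836/9
900 < 8836/9 ⇒ no cruise
v_peak = √(900·9) = √8100 = 90
t_a = 90/9 = 10; t_c = 0
T = 2·10 = 20

t_a=10 t_c=0 v_peak=90 T=20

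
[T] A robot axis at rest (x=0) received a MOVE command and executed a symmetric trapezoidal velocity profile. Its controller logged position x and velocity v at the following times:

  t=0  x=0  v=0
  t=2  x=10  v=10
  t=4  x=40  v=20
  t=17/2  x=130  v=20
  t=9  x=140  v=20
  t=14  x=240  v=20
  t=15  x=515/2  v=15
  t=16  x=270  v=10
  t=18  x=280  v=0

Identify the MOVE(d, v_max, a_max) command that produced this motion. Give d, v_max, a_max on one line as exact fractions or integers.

d=280 v_max=20 a_max=5

final state: t=18, x=280, v=0 → d = 280
a_max = (10−0)/(2−0) = 5
max v = 20 over t∈[4,14] → v_max = 20
check: 20·(4+10) = 280 ✓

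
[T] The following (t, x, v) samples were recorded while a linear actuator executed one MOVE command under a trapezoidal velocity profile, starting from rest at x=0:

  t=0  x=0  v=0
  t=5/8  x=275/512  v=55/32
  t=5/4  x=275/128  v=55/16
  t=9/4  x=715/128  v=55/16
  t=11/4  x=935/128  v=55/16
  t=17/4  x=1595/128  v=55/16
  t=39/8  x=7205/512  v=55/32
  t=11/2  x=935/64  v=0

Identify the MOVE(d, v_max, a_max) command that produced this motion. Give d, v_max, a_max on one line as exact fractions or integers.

final state: t=11/2, x=935/64, v=0 → d = 935/64
a_max = (55/32−0)/(5/8−0) = 11/4
max v = 55/16 over t∈[5/4,17/4] → v_max = 55/16
check: 55/16·(5/4+3) = 935/64 ✓

d=935/64 v_max=55/16 a_max=11/4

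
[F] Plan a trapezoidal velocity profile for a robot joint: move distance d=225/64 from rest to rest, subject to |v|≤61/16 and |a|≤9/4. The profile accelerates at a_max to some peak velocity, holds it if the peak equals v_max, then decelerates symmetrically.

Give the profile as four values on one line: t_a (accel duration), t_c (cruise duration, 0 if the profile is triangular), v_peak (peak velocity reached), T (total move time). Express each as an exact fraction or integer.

v_max²/a_max = (61/16)²/(9/4) = 3721/576
225/64 < 3721/576 → triangular
v_peak = √(225/64·9/4) = √(2025/256) = 45/16
t_a = (45/16)/(9/4) = 5/4; t_c = 0
T = 2·5/4 = 5/2

t_a=5/4 t_c=0 v_peak=45/16 T=5/2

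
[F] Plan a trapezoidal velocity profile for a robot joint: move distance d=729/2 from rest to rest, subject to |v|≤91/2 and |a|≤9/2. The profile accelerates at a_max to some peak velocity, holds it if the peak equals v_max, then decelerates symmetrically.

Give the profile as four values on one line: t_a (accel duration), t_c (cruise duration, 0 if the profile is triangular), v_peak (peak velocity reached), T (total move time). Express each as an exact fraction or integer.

t_a=9 t_c=0 v_peak=81/2 T=18

(v_max)²/a_max = (91/2)²/(9/2) = 8281/18
729/2 < 8281/18 so t_c = 0
v_peak = √(729/2·9/2) = √(6561/4) = 81/2
t_a = (81/2)/(9/2) = 9; t_c = 0
T = 2·9 = 18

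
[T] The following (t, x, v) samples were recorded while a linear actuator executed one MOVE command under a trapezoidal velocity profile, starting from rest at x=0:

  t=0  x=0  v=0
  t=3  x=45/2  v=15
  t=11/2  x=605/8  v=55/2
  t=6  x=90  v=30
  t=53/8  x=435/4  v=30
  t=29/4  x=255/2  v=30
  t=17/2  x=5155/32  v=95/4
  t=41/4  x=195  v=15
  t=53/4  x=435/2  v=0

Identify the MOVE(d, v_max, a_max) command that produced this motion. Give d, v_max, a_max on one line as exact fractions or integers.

d=435/2 v_max=30 a_max=5

final state: t=53/4, x=435/2, v=0 → d = 435/2
a_max = (15−0)/(3−0) = 5
max v = 30 over t∈[6,29/4] → v_max = 30
check: 30·(6+5/4) = 435/2 ✓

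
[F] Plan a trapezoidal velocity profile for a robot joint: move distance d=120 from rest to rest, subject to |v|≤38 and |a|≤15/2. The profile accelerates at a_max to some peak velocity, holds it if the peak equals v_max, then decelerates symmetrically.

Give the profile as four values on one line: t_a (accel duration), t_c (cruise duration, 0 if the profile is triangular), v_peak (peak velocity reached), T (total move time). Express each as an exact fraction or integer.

t_a=4 t_c=0 v_peak=30 T=8

(v_max)²/a_max = 38²/(15/2) = 2888/15
120 < 2888/15 so t_c = 0
v_peak = √(120·15/2) = √900 = 30
t_a = 30/(15/2) = 4; t_c = 0
T = 2·4 = 8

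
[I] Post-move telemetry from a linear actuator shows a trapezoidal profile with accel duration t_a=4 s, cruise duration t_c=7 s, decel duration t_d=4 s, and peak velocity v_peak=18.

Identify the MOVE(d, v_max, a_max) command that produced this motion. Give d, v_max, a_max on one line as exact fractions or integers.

d=198 v_max=18 a_max=9/2

a_max = 18/4 = 9/2
d_a = ½·18·4 = 36; d_c = 18·7 = 126
d = 2·36 + 126 = 198
t_c = 7 > 0 so v_max = 18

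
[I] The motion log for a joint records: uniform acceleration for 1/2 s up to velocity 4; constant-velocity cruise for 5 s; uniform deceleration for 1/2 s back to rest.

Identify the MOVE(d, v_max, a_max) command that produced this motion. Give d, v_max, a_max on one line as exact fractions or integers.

a_max = 4/(1/2) = 8
d_a = ½·4·1/2 = 1; d_c = 4·5 = 20
d = 2·1 + 20 = 22
t_c = 5 > 0 so v_max = 4

d=22 v_max=4 a_max=8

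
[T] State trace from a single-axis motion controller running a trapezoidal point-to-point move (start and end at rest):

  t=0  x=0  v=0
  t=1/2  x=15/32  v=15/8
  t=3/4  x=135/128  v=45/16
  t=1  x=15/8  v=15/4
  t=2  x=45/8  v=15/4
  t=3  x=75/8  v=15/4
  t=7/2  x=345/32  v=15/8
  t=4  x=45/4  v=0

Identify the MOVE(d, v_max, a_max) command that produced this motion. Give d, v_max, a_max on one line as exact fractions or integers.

d=45/4 v_max=15/4 a_max=15/4

final state: t=4, x=45/4, v=0 → d = 45/4
a_max = (15/8−0)/(1/2−0) = 15/4
max v = 15/4 over t∈[1,3] → v_max = 15/4
check: 15/4·(1+2) = 45/4 ✓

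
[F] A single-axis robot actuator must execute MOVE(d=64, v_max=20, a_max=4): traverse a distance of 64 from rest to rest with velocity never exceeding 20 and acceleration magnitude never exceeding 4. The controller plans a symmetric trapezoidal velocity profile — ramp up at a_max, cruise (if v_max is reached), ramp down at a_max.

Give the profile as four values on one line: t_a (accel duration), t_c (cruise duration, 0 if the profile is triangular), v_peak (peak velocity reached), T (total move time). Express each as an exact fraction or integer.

v_max²/a_max = 20²/4 = 100
64 < 100 ⇒ no cruise
v_peak = √(64·4) = √256 = 16
t_a = 16/4 = 4; t_c = 0
T = 2·4 = 8

t_a=4 t_c=0 v_peak=16 T=8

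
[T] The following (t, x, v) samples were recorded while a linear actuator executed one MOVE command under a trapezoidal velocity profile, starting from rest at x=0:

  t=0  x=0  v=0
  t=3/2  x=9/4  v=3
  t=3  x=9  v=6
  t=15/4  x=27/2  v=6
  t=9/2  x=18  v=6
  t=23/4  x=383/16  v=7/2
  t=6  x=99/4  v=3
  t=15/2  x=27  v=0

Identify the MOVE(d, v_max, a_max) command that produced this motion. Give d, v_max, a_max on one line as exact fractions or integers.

final state: t=15/2, x=27, v=0 → d = 27
a_max = (3−0)/(3/2−0) = 2
max v = 6 over t∈[3,9/2] → v_max = 6
check: 6·(3+3/2) = 27 ✓

d=27 v_max=6 a_max=2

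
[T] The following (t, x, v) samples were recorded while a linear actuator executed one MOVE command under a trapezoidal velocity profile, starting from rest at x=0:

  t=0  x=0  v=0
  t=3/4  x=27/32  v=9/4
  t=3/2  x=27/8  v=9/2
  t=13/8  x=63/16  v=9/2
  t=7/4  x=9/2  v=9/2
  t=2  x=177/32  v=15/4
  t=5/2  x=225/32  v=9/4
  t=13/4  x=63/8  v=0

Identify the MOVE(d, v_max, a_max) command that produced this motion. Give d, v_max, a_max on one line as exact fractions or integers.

d=63/8 v_max=9/2 a_max=3

final state: t=13/4, x=63/8, v=0 → d = 63/8
a_max = (9/4−0)/(3/4−0) = 3
max v = 9/2 over t∈[3/2,7/4] → v_max = 9/2
check: 9/2·(3/2+1/4) = 63/8 ✓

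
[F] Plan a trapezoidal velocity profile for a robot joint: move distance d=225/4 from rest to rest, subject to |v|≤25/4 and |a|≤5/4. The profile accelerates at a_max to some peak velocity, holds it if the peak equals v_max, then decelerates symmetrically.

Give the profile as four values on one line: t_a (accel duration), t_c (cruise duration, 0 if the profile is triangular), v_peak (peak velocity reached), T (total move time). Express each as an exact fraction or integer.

(v_max)²/a_max = (25/4)²/(5/4) = 125/4
225/4 ≥ 125/4 → trapezoidal
t_a = (25/4)/(5/4) = 5; v_peak = 25/4
d_cruise = 225/4 − 125/4 = 25; t_c = 25/(25/4) = 4
T = 2·5 + 4 = 14

t_a=5 t_c=4 v_peak=25/4 T=14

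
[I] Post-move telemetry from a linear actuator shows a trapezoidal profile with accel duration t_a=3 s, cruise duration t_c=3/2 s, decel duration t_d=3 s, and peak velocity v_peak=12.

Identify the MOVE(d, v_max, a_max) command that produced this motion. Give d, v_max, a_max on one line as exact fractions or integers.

d=54 v_max=12 a_max=4

a_max = 12/3 = 4
d_a = ½·12·3 = 18; d_c = 12·3/2 = 18
d = 2·18 + 18 = 54
t_c = 3/2 > 0 so v_max = 12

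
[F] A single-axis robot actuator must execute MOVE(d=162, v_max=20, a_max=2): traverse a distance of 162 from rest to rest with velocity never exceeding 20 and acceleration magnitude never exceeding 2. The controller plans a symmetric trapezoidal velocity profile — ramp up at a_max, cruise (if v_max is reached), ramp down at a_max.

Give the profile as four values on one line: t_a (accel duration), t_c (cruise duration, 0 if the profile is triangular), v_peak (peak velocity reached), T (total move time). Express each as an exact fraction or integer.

t_a=9 t_c=0 v_peak=18 T=18

v_max²/a_max = 20²/2 = 200
162 < 200 ⇒ no cruise
v_peak = √(162·2) = √324 = 18
t_a = 18/2 = 9; t_c = 0
T = 2·9 = 18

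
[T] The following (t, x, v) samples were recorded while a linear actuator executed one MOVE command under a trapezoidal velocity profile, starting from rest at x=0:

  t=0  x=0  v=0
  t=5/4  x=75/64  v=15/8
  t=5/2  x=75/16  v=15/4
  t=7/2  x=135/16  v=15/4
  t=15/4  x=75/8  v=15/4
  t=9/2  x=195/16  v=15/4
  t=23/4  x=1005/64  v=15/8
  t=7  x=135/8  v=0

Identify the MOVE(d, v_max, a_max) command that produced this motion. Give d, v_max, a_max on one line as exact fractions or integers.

d=135/8 v_max=15/4 a_max=3/2

final state: t=7, x=135/8, v=0 → d = 135/8
a_max = (15/8−0)/(5/4−0) = 3/2
max v = 15/4 over t∈[5/2,9/2] → v_max = 15/4
check: 15/4·(5/2+2) = 135/8 ✓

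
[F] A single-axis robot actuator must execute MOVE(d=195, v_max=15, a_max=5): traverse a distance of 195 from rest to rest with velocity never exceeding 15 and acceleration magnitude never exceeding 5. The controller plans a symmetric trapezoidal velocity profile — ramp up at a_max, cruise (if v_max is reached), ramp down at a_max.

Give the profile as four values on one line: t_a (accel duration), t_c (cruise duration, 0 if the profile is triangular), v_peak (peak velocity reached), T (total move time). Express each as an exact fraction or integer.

t_a=3 t_c=10 v_peak=15 T=16

vₘ²/aₘ = 15²/5 = 45
195 ≥ 45 → trapezoidal
t_a = 15/5 = 3; v_peak = 15
d_cruise = 195 − 45 = 150; t_c = 150/15 = 10
T = 2·3 + 10 = 16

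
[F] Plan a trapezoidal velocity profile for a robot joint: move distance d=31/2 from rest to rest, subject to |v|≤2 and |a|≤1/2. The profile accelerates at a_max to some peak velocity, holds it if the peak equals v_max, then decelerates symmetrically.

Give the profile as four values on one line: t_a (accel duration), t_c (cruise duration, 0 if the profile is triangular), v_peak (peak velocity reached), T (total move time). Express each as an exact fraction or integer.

t_a=4 t_c=15/4 v_peak=2 T=47/4

v_max²/a_max = 2²/(1/2) = 8
31/2 ≥ 8 → trapezoidal
t_a = 2/(1/2) = 4; v_peak = 2
d_cruise = 31/2 − 8 = 15/2; t_c = (15/2)/2 = 15/4
T = 2·4 + 15/4 = 47/4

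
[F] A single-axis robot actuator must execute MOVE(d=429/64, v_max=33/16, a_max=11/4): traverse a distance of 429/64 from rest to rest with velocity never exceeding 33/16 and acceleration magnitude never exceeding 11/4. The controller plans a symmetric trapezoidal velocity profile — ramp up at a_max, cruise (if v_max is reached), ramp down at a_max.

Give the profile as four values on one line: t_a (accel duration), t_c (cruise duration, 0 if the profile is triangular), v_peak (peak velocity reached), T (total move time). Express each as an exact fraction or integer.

t_a=3/4 t_c=5/2 v_peak=33/16 T=4

vₘ²/aₘ = (33/16)²/(11/4) = 99/64
429/64 ≥ 99/64 → trapezoidal
t_a = (33/16)/(11/4) = 3/4; v_peak = 33/16
d_cruise = 429/64 − 99/64 = 165/32; t_c = (165/32)/(33/16) = 5/2
T = 2·3/4 + 5/2 = 4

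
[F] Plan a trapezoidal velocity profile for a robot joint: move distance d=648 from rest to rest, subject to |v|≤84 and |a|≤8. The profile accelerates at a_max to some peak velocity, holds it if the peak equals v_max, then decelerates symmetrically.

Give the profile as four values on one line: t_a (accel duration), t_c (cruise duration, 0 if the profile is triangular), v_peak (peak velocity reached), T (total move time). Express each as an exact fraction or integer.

t_a=9 t_c=0 v_peak=72 T=18

(v_max)²/a_max = 84²/8 = 882
648 < 882 so t_c = 0
v_peak = √(648·8) = √5184 = 72
t_a = 72/8 = 9; t_c = 0
T = 2·9 = 18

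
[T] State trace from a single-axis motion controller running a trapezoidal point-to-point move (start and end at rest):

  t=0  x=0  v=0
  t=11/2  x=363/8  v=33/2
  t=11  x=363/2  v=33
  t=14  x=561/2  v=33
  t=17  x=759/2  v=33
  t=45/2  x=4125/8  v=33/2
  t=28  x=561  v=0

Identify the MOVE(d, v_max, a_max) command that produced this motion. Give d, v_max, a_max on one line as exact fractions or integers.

d=561 v_max=33 a_max=3

final state: t=28, x=561, v=0 → d = 561
a_max = (33/2−0)/(11/2−0) = 3
max v = 33 over t∈[11,17] → v_max = 33
check: 33·(11+6) = 561 ✓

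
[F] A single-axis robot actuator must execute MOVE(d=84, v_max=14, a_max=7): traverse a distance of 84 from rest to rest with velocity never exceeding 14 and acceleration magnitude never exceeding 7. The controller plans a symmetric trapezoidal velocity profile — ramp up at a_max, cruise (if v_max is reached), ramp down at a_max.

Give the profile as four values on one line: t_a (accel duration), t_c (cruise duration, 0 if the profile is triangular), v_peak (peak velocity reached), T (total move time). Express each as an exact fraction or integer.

t_a=2 t_c=4 v_peak=14 T=8

vₘ²/aₘ = 14²/7 = 28
84 ≥ 28 ⇒ cruise phase
t_a = 14/7 = 2; v_peak = 14
d_cruise = 84 − 28 = 56; t_c = 56/14 = 4
T = 2·2 + 4 = 8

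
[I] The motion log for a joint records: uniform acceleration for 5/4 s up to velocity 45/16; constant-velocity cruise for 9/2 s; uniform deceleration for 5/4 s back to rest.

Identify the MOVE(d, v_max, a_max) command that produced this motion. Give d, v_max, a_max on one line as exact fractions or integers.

a_max = (45/16)/(5/4) = 9/4
d_a = ½·45/16·5/4 = 225/128; d_c = 45/16·9/2 = 405/32
d = 2·225/128 + 405/32 = 1035/64
t_c = 9/2 > 0 so v_max = 45/16

d=1035/64 v_max=45/16 a_max=9/4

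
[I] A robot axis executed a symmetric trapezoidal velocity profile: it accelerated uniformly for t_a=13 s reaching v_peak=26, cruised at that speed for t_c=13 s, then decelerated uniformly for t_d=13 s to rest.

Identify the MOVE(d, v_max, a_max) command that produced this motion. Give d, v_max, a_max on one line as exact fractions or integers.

d=676 v_max=26 a_max=2

a_max = 26/13 = 2
d_a = ½·26·13 = 169; d_c = 26·13 = 338
d = 2·169 + 338 = 676
t_c = 13 > 0 → v_max = v_peak = 26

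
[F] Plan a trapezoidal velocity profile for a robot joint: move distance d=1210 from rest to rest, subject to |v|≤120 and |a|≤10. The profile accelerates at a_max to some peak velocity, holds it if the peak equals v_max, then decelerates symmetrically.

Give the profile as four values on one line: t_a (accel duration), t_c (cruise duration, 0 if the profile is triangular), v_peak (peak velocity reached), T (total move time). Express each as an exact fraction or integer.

(v_max)²/a_max = 120²/10 = 1440
1210 < 1440 so t_c = 0
v_peak = √(1210·10) = √12100 = 110
t_a = 110/10 = 11; t_c = 0
T = 2·11 = 22

t_a=11 t_c=0 v_peak=110 T=22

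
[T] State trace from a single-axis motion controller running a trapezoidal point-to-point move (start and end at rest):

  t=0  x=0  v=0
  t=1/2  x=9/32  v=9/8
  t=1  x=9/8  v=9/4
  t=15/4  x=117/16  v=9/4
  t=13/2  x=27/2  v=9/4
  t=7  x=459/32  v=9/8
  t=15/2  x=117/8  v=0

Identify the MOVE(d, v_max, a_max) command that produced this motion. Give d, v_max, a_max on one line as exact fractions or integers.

d=117/8 v_max=9/4 a_max=9/4

final state: t=15/2, x=117/8, v=0 → d = 117/8
a_max = (9/8−0)/(1/2−0) = 9/4
max v = 9/4 over t∈[1,13/2] → v_max = 9/4
check: 9/4·(1+11/2) = 117/8 ✓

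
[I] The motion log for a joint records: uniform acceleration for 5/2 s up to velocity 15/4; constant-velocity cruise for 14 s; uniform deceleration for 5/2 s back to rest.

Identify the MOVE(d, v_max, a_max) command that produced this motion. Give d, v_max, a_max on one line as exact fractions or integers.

d=495/8 v_max=15/4 a_max=3/2

a_max = (15/4)/(5/2) = 3/2
d_a = ½·15/4·5/2 = 75/16; d_c = 15/4·14 = 105/2
d = 2·75/16 + 105/2 = 495/8
t_c = 14 > 0 so v_max = 15/4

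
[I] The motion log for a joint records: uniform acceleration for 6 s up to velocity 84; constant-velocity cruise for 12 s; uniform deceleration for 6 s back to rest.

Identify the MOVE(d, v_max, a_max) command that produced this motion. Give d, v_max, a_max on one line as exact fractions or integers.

a_max = 84/6 = 14
d_a = ½·84·6 = 252; d_c = 84·12 = 1008
d = 2·252 + 1008 = 1512
t_c = 12 > 0 ⇒ limit active, v_max = 84

d=1512 v_max=84 a_max=14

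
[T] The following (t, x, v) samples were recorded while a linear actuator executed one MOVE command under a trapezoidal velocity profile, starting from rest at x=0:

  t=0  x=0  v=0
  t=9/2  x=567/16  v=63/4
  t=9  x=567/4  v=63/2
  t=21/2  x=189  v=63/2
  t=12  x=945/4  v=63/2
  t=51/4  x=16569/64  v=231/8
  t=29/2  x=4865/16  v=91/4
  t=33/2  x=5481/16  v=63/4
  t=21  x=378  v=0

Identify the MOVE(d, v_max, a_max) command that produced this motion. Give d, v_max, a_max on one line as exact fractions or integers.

final state: t=21, x=378, v=0 → d = 378
a_max = (63/4−0)/(9/2−0) = 7/2
max v = 63/2 over t∈[9,12] → v_max = 63/2
check: 63/2·(9+3) = 378 ✓

d=378 v_max=63/2 a_max=7/2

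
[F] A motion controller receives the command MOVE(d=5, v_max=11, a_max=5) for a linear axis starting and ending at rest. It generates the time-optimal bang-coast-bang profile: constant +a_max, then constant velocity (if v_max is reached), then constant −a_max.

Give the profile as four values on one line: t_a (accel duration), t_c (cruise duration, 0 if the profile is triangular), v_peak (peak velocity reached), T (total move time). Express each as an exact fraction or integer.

(v_max)²/a_max = 11²/5 = 121/5
5 < 121/5 ⇒ no cruise
v_peak = √(5·5) = √25 = 5
t_a = 5/5 = 1; t_c = 0
T = 2·1 = 2

t_a=1 t_c=0 v_peak=5 T=2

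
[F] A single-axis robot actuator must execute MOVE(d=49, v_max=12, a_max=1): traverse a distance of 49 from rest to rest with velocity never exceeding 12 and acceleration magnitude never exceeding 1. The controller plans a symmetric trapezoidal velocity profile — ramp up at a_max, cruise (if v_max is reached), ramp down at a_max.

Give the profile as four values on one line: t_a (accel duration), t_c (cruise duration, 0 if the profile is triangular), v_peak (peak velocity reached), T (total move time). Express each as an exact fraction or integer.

(v_max)²/a_max = 12²/1 = 144
49 < 144 ⇒ no cruise
v_peak = √(49·1) = √49 = 7
t_a = 7/1 = 7; t_c = 0
T = 2·7 = 14

t_a=7 t_c=0 v_peak=7 T=14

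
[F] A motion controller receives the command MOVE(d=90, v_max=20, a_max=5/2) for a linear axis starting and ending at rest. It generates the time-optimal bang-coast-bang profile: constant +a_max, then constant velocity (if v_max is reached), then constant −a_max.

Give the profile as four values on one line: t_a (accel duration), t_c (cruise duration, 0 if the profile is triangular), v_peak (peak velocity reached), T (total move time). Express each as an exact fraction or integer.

vₘ²/aₘ = 20²/(5/2) = 160
90 < 160 so t_c = 0
v_peak = √(90·5/2) = √225 = 15
t_a = 15/(5/2) = 6; t_c = 0
T = 2·6 = 12

t_a=6 t_c=0 v_peak=15 T=12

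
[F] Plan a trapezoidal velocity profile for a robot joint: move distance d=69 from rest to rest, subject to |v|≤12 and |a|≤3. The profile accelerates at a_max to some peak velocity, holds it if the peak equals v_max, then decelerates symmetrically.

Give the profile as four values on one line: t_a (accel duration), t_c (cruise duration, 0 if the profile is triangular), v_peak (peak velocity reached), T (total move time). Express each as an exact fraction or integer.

t_a=4 t_c=7/4 v_peak=12 T=39/4

vₘ²/aₘ = 12²/3 = 48
69 ≥ 48 → trapezoidal
t_a = 12/3 = 4; v_peak = 12
d_cruise = 69 − 48 = 21; t_c = 21/12 = 7/4
T = 2·4 + 7/4 = 39/4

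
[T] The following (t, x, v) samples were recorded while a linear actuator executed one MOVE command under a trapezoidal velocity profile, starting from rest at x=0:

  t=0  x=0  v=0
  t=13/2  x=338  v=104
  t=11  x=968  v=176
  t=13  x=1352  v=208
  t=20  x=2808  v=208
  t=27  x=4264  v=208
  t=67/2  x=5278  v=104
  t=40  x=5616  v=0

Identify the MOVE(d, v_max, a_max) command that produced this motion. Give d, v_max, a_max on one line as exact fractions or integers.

final state: t=40, x=5616, v=0 → d = 5616
a_max = (104−0)/(13/2−0) = 16
max v = 208 over t∈[13,27] → v_max = 208
check: 208·(13+14) = 5616 ✓

d=5616 v_max=208 a_max=16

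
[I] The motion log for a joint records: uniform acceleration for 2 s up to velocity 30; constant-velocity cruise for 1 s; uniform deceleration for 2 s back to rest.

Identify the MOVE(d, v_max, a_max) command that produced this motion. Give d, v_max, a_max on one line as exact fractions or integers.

d=90 v_max=30 a_max=15

a_max = 30/2 = 15
d_a = ½·30·2 = 30; d_c = 30·1 = 30
d = 2·30 + 30 = 90
t_c = 1 > 0 ⇒ limit active, v_max = 30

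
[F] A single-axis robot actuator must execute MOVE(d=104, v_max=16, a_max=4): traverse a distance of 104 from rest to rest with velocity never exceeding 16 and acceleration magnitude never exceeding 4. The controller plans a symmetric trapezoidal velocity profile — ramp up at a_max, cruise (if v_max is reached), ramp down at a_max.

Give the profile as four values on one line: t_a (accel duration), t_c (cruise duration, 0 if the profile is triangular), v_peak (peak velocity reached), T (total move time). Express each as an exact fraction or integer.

v_max²/a_max = 16²/4 = 64
104 ≥ 64 → trapezoidal
t_a = 16/4 = 4; v_peak = 16
d_cruise = 104 − 64 = 40; t_c = 40/16 = 5/2
T = 2·4 + 5/2 = 21/2

t_a=4 t_c=5/2 v_peak=16 T=21/2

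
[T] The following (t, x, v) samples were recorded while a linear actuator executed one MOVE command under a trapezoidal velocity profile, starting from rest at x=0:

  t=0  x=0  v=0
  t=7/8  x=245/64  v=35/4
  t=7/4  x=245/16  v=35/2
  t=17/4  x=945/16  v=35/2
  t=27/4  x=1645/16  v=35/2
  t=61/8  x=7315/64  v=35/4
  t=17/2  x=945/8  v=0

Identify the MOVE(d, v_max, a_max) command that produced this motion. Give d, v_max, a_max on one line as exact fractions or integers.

d=945/8 v_max=35/2 a_max=10

final state: t=17/2, x=945/8, v=0 → d = 945/8
a_max = (35/4−0)/(7/8−0) = 10
max v = 35/2 over t∈[7/4,27/4] → v_max = 35/2
check: 35/2·(7/4+5) = 945/8 ✓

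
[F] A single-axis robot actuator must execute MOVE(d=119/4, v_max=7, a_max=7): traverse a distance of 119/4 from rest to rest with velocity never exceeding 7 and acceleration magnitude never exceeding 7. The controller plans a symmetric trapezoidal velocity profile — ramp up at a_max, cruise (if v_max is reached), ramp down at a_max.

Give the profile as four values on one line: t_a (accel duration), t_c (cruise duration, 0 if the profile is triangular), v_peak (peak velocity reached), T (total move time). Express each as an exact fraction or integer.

t_a=1 t_c=13/4 v_peak=7 T=21/4

v_max²/a_max = 7²/7 = 7
119/4 ≥ 7 ⇒ cruise phase
t_a = 7/7 = 1; v_peak = 7
d_cruise = 119/4 − 7 = 91/4; t_c = (91/4)/7 = 13/4
T = 2·1 + 13/4 = 21/4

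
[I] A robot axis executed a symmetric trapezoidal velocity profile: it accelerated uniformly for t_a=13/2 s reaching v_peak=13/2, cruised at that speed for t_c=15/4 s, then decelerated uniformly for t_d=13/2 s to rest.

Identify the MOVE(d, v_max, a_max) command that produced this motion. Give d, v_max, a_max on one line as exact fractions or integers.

d=533/8 v_max=13/2 a_max=1

a_max = (13/2)/(13/2) = 1
d_a = ½·13/2·13/2 = 169/8; d_c = 13/2·15/4 = 195/8
d = 2·169/8 + 195/8 = 533/8
t_c = 15/4 > 0 so v_max = 13/2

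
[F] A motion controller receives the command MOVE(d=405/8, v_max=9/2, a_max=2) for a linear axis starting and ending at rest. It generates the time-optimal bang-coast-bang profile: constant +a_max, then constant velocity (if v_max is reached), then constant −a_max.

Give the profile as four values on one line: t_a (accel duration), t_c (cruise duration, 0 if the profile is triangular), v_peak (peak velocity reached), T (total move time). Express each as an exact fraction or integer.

t_a=9/4 t_c=9 v_peak=9/2 T=27/2

vₘ²/aₘ = (9/2)²/2 = 81/8
405/8 ≥ 81/8 so v_max reached
t_a = (9/2)/2 = 9/4; v_peak = 9/2
d_cruise = 405/8 − 81/8 = 81/2; t_c = (81/2)/(9/2) = 9
T = 2·9/4 + 9 = 27/2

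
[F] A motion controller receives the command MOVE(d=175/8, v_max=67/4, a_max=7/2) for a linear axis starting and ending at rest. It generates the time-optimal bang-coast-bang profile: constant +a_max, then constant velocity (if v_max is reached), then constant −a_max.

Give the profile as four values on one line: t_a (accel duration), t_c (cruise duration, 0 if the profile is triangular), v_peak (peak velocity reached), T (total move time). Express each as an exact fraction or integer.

t_a=5/2 t_c=0 v_peak=35/4 T=5

vₘ²/aₘ = (67/4)²/(7/2) = 4489/56
175/8 < 4489/56 → triangular
v_peak = √(175/8·7/2) = √(1225/16) = 35/4
t_a = (35/4)/(7/2) = 5/2; t_c = 0
T = 2·5/2 = 5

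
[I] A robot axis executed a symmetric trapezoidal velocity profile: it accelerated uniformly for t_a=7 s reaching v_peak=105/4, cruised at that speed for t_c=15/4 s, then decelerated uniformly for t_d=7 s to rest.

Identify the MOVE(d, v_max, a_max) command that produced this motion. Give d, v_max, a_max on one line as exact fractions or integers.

a_max = (105/4)/7 = 15/4
d_a = ½·105/4·7 = 735/8; d_c = 105/4·15/4 = 1575/16
d = 2·735/8 + 1575/16 = 4515/16
t_c = 15/4 > 0 so v_max = 105/4

d=4515/16 v_max=105/4 a_max=15/4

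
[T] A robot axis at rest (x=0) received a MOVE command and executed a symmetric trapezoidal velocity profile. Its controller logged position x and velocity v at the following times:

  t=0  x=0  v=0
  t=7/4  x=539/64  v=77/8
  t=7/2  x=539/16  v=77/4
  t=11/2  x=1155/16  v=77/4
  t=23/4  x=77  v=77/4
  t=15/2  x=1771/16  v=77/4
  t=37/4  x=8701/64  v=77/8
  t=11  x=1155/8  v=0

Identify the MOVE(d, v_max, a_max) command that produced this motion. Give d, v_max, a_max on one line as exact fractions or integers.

final state: t=11, x=1155/8, v=0 → d = 1155/8
a_max = (77/8−0)/(7/4−0) = 11/2
max v = 77/4 over t∈[7/2,15/2] → v_max = 77/4
check: 77/4·(7/2+4) = 1155/8 ✓

d=1155/8 v_max=77/4 a_max=11/2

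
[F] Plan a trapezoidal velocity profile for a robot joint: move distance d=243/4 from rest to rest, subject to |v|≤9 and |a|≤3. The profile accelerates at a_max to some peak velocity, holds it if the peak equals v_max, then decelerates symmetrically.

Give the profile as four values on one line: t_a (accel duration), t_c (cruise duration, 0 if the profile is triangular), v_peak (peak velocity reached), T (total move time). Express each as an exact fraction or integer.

(v_max)²/a_max = 9²/3 = 27
243/4 ≥ 27 ⇒ cruise phase
t_a = 9/3 = 3; v_peak = 9
d_cruise = 243/4 − 27 = 135/4; t_c = (135/4)/9 = 15/4
T = 2·3 + 15/4 = 39/4

t_a=3 t_c=15/4 v_peak=9 T=39/4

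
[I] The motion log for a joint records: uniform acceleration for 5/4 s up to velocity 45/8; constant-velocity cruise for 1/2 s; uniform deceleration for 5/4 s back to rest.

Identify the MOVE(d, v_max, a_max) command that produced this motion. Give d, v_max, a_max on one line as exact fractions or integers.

a_max = (45/8)/(5/4) = 9/2
d_a = ½·45/8·5/4 = 225/64; d_c = 45/8·1/2 = 45/16
d = 2·225/64 + 45/16 = 315/32
t_c = 1/2 > 0 → v_max = v_peak = 45/8

d=315/32 v_max=45/8 a_max=9/2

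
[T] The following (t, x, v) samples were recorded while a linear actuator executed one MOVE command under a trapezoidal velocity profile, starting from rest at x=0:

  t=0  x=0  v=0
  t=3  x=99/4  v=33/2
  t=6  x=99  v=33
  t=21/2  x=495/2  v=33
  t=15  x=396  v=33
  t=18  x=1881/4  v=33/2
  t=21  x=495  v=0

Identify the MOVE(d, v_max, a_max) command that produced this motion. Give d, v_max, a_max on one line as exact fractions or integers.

final state: t=21, x=495, v=0 → d = 495
a_max = (33/2−0)/(3−0) = 11/2
max v = 33 over t∈[6,15] → v_max = 33
check: 33·(6+9) = 495 ✓

d=495 v_max=33 a_max=11/2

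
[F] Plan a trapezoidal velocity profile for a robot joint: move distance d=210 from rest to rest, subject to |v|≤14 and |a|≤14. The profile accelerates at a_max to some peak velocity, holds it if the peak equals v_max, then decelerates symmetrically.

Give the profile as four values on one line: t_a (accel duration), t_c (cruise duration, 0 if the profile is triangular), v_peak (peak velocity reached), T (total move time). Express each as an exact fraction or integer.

v_max²/a_max = 14²/14 = 14
210 ≥ 14 so v_max reached
t_a = 14/14 = 1; v_peak = 14
d_cruise = 210 − 14 = 196; t_c = 196/14 = 14
T = 2·1 + 14 = 16

t_a=1 t_c=14 v_peak=14 T=16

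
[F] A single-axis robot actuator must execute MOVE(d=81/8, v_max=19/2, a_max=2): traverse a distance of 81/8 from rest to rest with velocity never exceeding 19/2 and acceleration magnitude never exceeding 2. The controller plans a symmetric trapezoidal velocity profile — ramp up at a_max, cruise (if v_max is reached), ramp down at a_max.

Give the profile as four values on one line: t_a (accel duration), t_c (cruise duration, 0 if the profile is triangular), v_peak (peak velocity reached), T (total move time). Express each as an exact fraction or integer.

(v_max)²/a_max = (19/2)²/2 = 361/8
81/8 < 361/8 ⇒ no cruise
v_peak = √(81/8·2) = √(81/4) = 9/2
t_a = (9/2)/2 = 9/4; t_c = 0
T = 2·9/4 = 9/2

t_a=9/4 t_c=0 v_peak=9/2 T=9/2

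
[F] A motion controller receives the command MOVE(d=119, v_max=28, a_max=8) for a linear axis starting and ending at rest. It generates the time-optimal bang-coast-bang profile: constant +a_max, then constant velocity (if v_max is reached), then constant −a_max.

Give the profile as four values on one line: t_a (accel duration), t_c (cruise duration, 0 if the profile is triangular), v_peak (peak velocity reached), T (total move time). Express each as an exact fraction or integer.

vₘ²/aₘ = 28²/8 = 98
119 ≥ 98 → trapezoidal
t_a = 28/8 = 7/2; v_peak = 28
d_cruise = 119 − 98 = 21; t_c = 21/28 = 3/4
T = 2·7/2 + 3/4 = 31/4

t_a=7/2 t_c=3/4 v_peak=28 T=31/4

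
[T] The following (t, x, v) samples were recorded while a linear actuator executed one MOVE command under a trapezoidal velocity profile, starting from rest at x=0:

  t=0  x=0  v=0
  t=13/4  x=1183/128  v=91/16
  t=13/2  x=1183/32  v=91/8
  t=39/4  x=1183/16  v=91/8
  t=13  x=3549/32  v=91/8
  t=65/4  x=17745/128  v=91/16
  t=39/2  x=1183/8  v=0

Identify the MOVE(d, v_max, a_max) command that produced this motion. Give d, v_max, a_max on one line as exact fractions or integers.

d=1183/8 v_max=91/8 a_max=7/4

final state: t=39/2, x=1183/8, v=0 → d = 1183/8
a_max = (91/16−0)/(13/4−0) = 7/4
max v = 91/8 over t∈[13/2,13] → v_max = 91/8
check: 91/8·(13/2+13/2) = 1183/8 ✓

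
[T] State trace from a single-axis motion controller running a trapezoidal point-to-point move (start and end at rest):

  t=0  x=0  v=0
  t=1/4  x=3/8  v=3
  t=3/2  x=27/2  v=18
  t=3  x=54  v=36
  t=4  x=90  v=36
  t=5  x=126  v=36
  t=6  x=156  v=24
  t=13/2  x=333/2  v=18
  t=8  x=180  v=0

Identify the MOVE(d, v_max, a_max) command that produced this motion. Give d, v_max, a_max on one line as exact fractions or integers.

final state: t=8, x=180, v=0 → d = 180
a_max = (3−0)/(1/4−0) = 12
max v = 36 over t∈[3,5] → v_max = 36
check: 36·(3+2) = 180 ✓

d=180 v_max=36 a_max=12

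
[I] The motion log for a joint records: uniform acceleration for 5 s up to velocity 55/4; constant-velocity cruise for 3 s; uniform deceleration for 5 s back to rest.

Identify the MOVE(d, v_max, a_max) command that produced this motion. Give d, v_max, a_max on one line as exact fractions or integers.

a_max = (55/4)/5 = 11/4
d_a = ½·55/4·5 = 275/8; d_c = 55/4·3 = 165/4
d = 2·275/8 + 165/4 = 110
t_c = 3 > 0 ⇒ limit active, v_max = 55/4

d=110 v_max=55/4 a_max=11/4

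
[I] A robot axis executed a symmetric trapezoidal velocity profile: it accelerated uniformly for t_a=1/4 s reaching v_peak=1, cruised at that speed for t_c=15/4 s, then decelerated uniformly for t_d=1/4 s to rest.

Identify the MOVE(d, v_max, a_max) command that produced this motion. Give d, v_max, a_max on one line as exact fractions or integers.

a_max = 1/(1/4) = 4
d_a = ½·1·1/4 = 1/8; d_c = 1·15/4 = 15/4
d = 2·1/8 + 15/4 = 4
t_c = 15/4 > 0 so v_max = 1

d=4 v_max=1 a_max=4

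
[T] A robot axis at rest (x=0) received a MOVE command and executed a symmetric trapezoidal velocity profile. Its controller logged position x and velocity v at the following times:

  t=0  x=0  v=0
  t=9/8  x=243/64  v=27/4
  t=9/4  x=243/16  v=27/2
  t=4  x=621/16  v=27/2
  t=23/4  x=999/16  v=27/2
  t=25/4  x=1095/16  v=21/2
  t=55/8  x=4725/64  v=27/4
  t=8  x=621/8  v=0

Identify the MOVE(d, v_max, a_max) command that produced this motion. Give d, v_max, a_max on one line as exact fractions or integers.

final state: t=8, x=621/8, v=0 → d = 621/8
a_max = (27/4−0)/(9/8−0) = 6
max v = 27/2 over t∈[9/4,23/4] → v_max = 27/2
check: 27/2·(9/4+7/2) = 621/8 ✓

d=621/8 v_max=27/2 a_max=6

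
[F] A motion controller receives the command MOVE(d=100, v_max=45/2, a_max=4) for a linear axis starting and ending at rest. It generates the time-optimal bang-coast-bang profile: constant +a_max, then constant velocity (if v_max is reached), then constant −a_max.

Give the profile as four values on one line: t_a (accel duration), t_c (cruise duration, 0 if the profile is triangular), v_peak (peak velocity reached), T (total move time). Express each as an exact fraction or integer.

t_a=5 t_c=0 v_peak=20 T=10

(v_max)²/a_max = (45/2)²/4 = 2025/16
100 < 2025/16 so t_c = 0
v_peak = √(100·4) = √400 = 20
t_a = 20/4 = 5; t_c = 0
T = 2·5 = 10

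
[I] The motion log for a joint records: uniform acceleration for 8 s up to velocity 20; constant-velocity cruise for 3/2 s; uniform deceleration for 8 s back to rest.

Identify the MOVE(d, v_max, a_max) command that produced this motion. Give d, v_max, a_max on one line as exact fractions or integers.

a_max = 20/8 = 5/2
d_a = ½·20·8 = 80; d_c = 20·3/2 = 30
d = 2·80 + 30 = 190
t_c = 3/2 > 0 so v_max = 20

d=190 v_max=20 a_max=5/2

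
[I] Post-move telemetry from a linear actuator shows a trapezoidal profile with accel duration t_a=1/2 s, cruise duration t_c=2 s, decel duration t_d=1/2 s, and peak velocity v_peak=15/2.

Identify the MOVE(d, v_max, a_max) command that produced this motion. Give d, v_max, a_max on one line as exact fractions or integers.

d=75/4 v_max=15/2 a_max=15

a_max = (15/2)/(1/2) = 15
d_a = ½·15/2·1/2 = 15/8; d_c = 15/2·2 = 15
d = 2·15/8 + 15 = 75/4
t_c = 2 > 0 → v_max = v_peak = 15/2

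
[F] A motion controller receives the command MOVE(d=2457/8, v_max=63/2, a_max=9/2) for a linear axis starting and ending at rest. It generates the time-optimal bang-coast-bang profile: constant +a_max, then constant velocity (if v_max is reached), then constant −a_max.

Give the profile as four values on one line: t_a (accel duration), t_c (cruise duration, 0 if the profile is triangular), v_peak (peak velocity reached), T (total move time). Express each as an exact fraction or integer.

t_a=7 t_c=11/4 v_peak=63/2 T=67/4

(v_max)²/a_max = (63/2)²/(9/2) = 441/2
2457/8 ≥ 441/2 so v_max reached
t_a = (63/2)/(9/2) = 7; v_peak = 63/2
d_cruise = 2457/8 − 441/2 = 693/8; t_c = (693/8)/(63/2) = 11/4
T = 2·7 + 11/4 = 67/4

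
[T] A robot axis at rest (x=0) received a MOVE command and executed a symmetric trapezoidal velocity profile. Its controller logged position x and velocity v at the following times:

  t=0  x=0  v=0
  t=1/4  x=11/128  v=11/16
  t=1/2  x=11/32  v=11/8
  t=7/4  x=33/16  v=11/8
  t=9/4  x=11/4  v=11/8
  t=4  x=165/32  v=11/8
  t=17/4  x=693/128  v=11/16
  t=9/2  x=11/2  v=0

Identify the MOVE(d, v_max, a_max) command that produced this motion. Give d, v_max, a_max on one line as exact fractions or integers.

d=11/2 v_max=11/8 a_max=11/4

final state: t=9/2, x=11/2, v=0 → d = 11/2
a_max = (11/16−0)/(1/4−0) = 11/4
max v = 11/8 over t∈[1/2,4] → v_max = 11/8
check: 11/8·(1/2+7/2) = 11/2 ✓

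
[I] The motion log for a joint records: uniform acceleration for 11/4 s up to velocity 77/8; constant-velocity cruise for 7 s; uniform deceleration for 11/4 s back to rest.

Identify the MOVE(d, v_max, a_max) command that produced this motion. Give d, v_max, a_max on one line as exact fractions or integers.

a_max = (77/8)/(11/4) = 7/2
d_a = ½·77/8·11/4 = 847/64; d_c = 77/8·7 = 539/8
d = 2·847/64 + 539/8 = 3003/32
t_c = 7 > 0 so v_max = 77/8

d=3003/32 v_max=77/8 a_max=7/2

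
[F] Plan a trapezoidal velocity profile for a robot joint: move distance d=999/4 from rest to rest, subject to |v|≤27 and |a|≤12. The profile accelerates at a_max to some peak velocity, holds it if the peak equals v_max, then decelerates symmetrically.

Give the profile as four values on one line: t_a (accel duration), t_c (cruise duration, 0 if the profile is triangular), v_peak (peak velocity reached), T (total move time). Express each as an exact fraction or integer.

vₘ²/aₘ = 27²/12 = 243/4
999/4 ≥ 243/4 so v_max reached
t_a = 27/12 = 9/4; v_peak = 27
d_cruise = 999/4 − 243/4 = 189; t_c = 189/27 = 7
T = 2·9/4 + 7 = 23/2

t_a=9/4 t_c=7 v_peak=27 T=23/2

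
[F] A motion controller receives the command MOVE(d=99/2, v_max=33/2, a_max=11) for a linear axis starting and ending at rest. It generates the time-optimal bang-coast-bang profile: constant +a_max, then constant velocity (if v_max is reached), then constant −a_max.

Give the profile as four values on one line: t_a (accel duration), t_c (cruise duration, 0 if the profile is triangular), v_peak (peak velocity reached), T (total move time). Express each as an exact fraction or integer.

(v_max)²/a_max = (33/2)²/11 = 99/4
99/2 ≥ 99/4 ⇒ cruise phase
t_a = (33/2)/11 = 3/2; v_peak = 33/2
d_cruise = 99/2 − 99/4 = 99/4; t_c = (99/4)/(33/2) = 3/2
T = 2·3/2 + 3/2 = 9/2

t_a=3/2 t_c=3/2 v_peak=33/2 T=9/2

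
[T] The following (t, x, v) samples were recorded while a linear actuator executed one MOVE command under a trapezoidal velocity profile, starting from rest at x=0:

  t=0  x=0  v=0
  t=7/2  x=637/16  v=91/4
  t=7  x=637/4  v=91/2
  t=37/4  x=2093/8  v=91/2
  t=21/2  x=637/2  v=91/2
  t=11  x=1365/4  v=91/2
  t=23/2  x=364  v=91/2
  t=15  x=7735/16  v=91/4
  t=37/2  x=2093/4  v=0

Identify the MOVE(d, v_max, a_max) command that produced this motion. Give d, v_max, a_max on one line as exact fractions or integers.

final state: t=37/2, x=2093/4, v=0 → d = 2093/4
a_max = (91/4−0)/(7/2−0) = 13/2
max v = 91/2 over t∈[7,23/2] → v_max = 91/2
check: 91/2·(7+9/2) = 2093/4 ✓

d=2093/4 v_max=91/2 a_max=13/2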